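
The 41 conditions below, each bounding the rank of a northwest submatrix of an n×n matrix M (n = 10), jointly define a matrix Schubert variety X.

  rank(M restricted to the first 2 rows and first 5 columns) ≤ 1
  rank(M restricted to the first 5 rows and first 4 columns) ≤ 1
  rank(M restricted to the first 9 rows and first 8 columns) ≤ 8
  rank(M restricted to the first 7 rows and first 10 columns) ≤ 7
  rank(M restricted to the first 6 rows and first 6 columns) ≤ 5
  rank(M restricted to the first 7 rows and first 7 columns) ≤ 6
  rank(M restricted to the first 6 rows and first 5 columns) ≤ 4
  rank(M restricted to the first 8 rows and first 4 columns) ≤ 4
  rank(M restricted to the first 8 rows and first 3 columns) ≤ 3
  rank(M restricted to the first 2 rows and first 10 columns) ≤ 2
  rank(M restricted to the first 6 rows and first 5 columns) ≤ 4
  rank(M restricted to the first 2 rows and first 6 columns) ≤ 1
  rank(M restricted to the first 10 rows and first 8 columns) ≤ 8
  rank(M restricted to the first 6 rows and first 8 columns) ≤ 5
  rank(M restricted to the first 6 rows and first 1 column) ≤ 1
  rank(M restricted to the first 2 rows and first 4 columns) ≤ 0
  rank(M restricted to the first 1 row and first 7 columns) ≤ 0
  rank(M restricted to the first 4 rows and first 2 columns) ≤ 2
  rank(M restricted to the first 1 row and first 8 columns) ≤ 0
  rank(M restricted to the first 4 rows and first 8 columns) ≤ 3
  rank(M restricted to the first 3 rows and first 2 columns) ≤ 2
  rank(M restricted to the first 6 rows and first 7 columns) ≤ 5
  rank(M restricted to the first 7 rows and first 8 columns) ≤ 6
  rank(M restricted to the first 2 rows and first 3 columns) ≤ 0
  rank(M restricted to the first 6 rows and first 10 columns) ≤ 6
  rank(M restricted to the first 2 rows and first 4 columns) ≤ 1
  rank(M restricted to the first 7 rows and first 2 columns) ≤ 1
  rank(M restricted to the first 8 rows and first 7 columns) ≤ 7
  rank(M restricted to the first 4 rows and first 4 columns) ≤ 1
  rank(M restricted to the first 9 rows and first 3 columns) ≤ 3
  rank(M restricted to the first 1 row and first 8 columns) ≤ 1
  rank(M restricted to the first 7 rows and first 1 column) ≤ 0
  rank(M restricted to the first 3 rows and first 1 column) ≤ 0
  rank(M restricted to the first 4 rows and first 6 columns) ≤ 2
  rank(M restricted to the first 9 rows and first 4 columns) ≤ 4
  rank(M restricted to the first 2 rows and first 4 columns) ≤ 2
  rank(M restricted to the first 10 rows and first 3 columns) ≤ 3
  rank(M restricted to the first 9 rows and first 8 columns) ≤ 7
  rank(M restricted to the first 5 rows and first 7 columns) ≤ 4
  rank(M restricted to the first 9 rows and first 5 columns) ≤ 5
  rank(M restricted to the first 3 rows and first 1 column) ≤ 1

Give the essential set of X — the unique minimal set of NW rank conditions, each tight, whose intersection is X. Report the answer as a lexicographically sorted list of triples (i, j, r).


Recovering R(i,j) via the rank-extension bound from the 41 conditions:

  row 1: 0 0 0 0 0 0 0 0 1 1
  row 2: 0 0 0 0 1 1 1 1 2 2
  row 3: 0 1 1 1 2 2 2 2 3 3
  row 4: 0 1 1 1 2 2 3 3 4 4
  row 5: 0 1 1 1 2 3 4 4 5 5
  row 6: 0 1 2 2 3 4 5 5 6 6
  row 7: 0 1 2 3 4 5 6 6 7 7
  row 8: 1 2 3 4 5 6 7 7 8 8
  row 9: 1 2 3 4 5 6 7 7 8 9
  row 10: 1 2 3 4 5 6 7 8 9 10

the unique w with this rank table is (9, 5, 2, 7, 6, 3, 4, 1, 10, 8).

D(w) has 23 cells with 6 SE-corners; essential set:

[(1, 8, 0), (2, 4, 0), (4, 6, 2), (5, 4, 1), (7, 1, 0), (9, 8, 7)]


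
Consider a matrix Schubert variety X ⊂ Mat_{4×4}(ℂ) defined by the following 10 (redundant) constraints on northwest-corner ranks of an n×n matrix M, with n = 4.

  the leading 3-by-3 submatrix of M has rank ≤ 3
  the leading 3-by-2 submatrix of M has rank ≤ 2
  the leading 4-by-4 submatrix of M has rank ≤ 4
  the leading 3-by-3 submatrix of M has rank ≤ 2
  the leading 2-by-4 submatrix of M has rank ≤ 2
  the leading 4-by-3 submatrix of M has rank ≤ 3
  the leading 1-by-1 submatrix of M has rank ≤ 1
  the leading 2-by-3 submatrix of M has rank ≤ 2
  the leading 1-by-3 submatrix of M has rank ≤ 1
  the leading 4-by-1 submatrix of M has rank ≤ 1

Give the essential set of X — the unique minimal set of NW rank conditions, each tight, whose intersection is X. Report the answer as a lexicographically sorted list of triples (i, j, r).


Reconstructing r_w from the 10 given conditions:

  i=1: 1  1  1  1
  i=2: 1  2  2  2
  i=3: 1  2  2  3
  i=4: 1  2  3  4

hence w(1..4) = (1, 2, 4, 3).

1 SE-corner of the 1-cell Rothe diagram gives Ess(w):

[(3, 3, 2)]


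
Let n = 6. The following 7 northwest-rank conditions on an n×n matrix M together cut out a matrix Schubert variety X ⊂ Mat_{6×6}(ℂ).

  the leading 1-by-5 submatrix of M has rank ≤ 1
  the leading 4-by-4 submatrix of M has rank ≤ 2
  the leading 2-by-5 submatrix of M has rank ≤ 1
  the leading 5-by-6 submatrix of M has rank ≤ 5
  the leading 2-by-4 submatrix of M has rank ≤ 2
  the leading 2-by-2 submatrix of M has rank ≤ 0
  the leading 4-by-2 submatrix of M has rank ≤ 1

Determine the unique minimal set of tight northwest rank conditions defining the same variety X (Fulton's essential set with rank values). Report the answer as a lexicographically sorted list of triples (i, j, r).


Rank table r_w(6×6) implied by the 7 constraints:

  i=1: 0  0  1  1  1  1
  i=2: 0  0  1  1  1  2
  i=3: 1  1  2  2  2  3
  i=4: 1  1  2  2  3  4
  i=5: 1  2  3  3  4  5
  i=6: 1  2  3  4  5  6

reading off 1-entries of Δ²R: w = (3, 6, 1, 5, 2, 4).

Rothe diagram D(w) (8 cells), 4 SE-corners (essential conditions):

[(2, 2, 0), (2, 5, 1), (4, 2, 1), (4, 4, 2)]


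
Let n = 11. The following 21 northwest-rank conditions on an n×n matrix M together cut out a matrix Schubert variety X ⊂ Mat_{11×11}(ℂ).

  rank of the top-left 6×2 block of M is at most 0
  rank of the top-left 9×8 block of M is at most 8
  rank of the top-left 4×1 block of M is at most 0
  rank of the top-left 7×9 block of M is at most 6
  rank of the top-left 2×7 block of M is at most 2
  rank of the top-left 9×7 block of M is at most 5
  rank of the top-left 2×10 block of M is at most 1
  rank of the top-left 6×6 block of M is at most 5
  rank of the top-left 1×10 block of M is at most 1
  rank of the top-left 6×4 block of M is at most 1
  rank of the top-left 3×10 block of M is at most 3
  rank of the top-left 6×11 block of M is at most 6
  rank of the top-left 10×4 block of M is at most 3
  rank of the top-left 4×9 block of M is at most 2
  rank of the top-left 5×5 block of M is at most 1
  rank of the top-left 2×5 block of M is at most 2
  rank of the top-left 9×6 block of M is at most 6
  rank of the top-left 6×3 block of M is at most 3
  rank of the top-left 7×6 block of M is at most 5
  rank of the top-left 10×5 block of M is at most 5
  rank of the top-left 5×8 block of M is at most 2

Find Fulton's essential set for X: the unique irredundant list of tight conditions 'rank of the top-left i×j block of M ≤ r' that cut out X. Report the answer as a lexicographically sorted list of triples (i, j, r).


The tightest implied rank at each (i,j), from the 21 conditions:

  i=1: 0 | 0 | 1 | 1 | 1 | 1 | 1 | 1 | 1 | 1 | 1
  i=2: 0 | 0 | 1 | 1 | 1 | 1 | 1 | 1 | 1 | 1 | 2
  i=3: 0 | 0 | 1 | 1 | 1 | 2 | 2 | 2 | 2 | 2 | 3
  i=4: 0 | 0 | 1 | 1 | 1 | 2 | 2 | 2 | 2 | 3 | 4
  i=5: 0 | 0 | 1 | 1 | 1 | 2 | 2 | 2 | 3 | 4 | 5
  i=6: 0 | 0 | 1 | 1 | 2 | 3 | 3 | 3 | 4 | 5 | 6
  i=7: 1 | 1 | 2 | 2 | 3 | 4 | 4 | 4 | 5 | 6 | 7
  i=8: 1 | 2 | 3 | 3 | 4 | 5 | 5 | 5 | 6 | 7 | 8
  i=9: 1 | 2 | 3 | 3 | 4 | 5 | 5 | 6 | 7 | 8 | 9
  i=10: 1 | 2 | 3 | 3 | 4 | 5 | 6 | 7 | 8 | 9 | 10
  i=11: 1 | 2 | 3 | 4 | 5 | 6 | 7 | 8 | 9 | 10 | 11

giving w = (3, 11, 6, 10, 9, 5, 1, 2, 8, 7, 4) via Δ²R.

|D(w)|=34, |Ess(w)|=8:

[(2, 10, 1), (4, 9, 2), (5, 5, 1), (5, 8, 2), (6, 2, 0), (6, 4, 1), (9, 7, 5), (10, 4, 3)]


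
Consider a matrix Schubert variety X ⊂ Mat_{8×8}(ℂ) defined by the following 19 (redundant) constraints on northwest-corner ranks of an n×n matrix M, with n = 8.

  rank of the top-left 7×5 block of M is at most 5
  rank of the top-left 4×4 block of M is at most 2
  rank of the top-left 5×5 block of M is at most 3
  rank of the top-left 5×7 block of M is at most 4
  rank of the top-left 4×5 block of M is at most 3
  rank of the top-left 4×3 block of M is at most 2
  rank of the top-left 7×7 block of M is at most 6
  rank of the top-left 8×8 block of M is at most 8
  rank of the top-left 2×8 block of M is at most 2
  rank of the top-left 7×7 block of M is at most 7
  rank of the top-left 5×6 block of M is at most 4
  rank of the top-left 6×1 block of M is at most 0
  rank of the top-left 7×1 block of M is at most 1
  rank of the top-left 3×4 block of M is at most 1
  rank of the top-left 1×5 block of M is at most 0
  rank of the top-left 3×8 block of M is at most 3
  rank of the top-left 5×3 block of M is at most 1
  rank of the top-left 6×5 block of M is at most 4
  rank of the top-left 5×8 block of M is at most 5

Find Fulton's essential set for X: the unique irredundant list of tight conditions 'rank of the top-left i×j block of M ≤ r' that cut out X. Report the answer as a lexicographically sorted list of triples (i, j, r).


Propagating the 19 rank bounds to every northwest block:

  i=1: 0, 0, 0, 0, 0, 1, 1, 1
  i=2: 0, 1, 1, 1, 1, 2, 2, 2
  i=3: 0, 1, 1, 1, 2, 3, 3, 3
  i=4: 0, 1, 1, 2, 3, 4, 4, 4
  i=5: 0, 1, 1, 2, 3, 4, 4, 5
  i=6: 0, 1, 2, 3, 4, 5, 5, 6
  i=7: 1, 2, 3, 4, 5, 6, 6, 7
  i=8: 1, 2, 3, 4, 5, 6, 7, 8

reading off 1-entries of Δ²R: w = (6, 2, 5, 4, 8, 3, 1, 7).

5 SE-corners of the 15-cell Rothe diagram give Ess(w):

[(1, 5, 0), (3, 4, 1), (5, 3, 1), (5, 7, 4), (6, 1, 0)]


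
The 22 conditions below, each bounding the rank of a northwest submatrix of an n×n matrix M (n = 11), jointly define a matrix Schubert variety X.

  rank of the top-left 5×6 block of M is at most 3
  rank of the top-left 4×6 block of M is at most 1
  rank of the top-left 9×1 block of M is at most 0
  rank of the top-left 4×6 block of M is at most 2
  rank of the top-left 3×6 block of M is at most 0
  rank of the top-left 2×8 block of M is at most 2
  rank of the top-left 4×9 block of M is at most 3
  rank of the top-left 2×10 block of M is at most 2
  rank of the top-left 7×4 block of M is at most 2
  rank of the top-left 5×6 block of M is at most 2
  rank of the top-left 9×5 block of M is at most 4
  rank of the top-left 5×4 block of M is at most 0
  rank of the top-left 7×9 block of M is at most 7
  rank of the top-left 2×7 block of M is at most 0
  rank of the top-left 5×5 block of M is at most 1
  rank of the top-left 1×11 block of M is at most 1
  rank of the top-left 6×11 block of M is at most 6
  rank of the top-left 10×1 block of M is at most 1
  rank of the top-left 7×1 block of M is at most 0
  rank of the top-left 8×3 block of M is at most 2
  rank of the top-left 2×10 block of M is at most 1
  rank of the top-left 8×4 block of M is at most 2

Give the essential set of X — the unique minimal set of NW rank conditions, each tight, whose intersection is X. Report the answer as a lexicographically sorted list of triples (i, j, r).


Recovering R(i,j) via the rank-extension bound from the 22 conditions:

  R[1]: 0, 0, 0, 0, 0, 0, 0, 1, 1, 1, 1
  R[2]: 0, 0, 0, 0, 0, 0, 0, 1, 1, 1, 2
  R[3]: 0, 0, 0, 0, 0, 0, 1, 2, 2, 2, 3
  R[4]: 0, 0, 0, 0, 1, 1, 2, 3, 3, 3, 4
  R[5]: 0, 0, 0, 0, 1, 2, 3, 4, 4, 4, 5
  R[6]: 0, 1, 1, 1, 2, 3, 4, 5, 5, 5, 6
  R[7]: 0, 1, 2, 2, 3, 4, 5, 6, 6, 6, 7
  R[8]: 0, 1, 2, 2, 3, 4, 5, 6, 7, 7, 8
  R[9]: 0, 1, 2, 3, 4, 5, 6, 7, 8, 8, 9
  R[10]: 1, 2, 3, 4, 5, 6, 7, 8, 9, 9, 10
  R[11]: 1, 2, 3, 4, 5, 6, 7, 8, 9, 10, 11

the unique w with this rank table is (8, 11, 7, 5, 6, 2, 3, 9, 4, 1, 10).

D(w) has 35 cells with 6 SE-corners; essential set:

[(2, 7, 0), (2, 10, 1), (3, 6, 0), (5, 4, 0), (8, 4, 2), (9, 1, 0)]


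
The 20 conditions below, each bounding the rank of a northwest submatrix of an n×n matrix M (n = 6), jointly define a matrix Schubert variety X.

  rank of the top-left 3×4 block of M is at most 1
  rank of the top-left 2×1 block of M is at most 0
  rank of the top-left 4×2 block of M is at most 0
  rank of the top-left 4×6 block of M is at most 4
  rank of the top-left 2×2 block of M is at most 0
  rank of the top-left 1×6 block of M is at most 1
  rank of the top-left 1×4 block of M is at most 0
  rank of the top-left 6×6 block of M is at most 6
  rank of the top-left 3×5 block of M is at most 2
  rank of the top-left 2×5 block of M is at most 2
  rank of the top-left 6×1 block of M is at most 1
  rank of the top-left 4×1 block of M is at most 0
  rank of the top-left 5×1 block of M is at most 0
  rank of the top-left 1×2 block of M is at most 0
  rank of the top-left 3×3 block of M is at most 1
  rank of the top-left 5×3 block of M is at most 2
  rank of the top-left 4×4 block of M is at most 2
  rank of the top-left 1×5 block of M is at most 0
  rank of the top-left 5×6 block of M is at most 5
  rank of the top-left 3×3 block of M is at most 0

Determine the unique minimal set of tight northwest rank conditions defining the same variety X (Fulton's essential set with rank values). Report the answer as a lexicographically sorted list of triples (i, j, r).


Propagating the 20 rank bounds to every northwest block:

  0, 0, 0, 0, 0, 1
  0, 0, 0, 1, 1, 2
  0, 0, 0, 1, 2, 3
  0, 0, 1, 2, 3, 4
  0, 1, 2, 3, 4, 5
  1, 2, 3, 4, 5, 6

the unique w with this rank table is (6, 4, 5, 3, 2, 1).

4 SE-corners of the 14-cell Rothe diagram give Ess(w):

[(1, 5, 0), (3, 3, 0), (4, 2, 0), (5, 1, 0)]


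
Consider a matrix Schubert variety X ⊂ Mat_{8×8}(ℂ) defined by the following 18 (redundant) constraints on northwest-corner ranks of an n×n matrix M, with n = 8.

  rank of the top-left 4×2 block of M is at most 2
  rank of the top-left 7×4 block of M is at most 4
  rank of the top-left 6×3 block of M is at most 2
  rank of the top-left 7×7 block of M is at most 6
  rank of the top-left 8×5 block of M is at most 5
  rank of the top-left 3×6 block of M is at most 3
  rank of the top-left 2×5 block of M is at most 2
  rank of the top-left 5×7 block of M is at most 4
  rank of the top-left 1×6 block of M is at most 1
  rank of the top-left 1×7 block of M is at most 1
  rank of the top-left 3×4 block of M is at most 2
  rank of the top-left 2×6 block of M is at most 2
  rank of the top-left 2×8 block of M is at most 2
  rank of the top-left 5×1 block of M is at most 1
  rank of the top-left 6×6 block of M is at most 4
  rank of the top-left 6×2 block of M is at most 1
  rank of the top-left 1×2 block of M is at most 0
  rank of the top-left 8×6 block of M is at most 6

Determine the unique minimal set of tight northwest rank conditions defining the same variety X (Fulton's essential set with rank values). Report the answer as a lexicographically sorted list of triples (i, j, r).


The tightest implied rank at each (i,j), from the 18 conditions:

  0  0  1  1  1  1  1  1
  1  1  2  2  2  2  2  2
  1  1  2  2  3  3  3  3
  1  1  2  3  4  4  4  4
  1  1  2  3  4  4  4  5
  1  1  2  3  4  4  5  6
  1  2  3  4  5  5  6  7
  1  2  3  4  5  6  7  8

second differences of R give the permutation w = (3, 1, 5, 4, 8, 7, 2, 6).

|D(w)|=10, |Ess(w)|=5:

[(1, 2, 0), (3, 4, 2), (5, 7, 4), (6, 2, 1), (6, 6, 4)]


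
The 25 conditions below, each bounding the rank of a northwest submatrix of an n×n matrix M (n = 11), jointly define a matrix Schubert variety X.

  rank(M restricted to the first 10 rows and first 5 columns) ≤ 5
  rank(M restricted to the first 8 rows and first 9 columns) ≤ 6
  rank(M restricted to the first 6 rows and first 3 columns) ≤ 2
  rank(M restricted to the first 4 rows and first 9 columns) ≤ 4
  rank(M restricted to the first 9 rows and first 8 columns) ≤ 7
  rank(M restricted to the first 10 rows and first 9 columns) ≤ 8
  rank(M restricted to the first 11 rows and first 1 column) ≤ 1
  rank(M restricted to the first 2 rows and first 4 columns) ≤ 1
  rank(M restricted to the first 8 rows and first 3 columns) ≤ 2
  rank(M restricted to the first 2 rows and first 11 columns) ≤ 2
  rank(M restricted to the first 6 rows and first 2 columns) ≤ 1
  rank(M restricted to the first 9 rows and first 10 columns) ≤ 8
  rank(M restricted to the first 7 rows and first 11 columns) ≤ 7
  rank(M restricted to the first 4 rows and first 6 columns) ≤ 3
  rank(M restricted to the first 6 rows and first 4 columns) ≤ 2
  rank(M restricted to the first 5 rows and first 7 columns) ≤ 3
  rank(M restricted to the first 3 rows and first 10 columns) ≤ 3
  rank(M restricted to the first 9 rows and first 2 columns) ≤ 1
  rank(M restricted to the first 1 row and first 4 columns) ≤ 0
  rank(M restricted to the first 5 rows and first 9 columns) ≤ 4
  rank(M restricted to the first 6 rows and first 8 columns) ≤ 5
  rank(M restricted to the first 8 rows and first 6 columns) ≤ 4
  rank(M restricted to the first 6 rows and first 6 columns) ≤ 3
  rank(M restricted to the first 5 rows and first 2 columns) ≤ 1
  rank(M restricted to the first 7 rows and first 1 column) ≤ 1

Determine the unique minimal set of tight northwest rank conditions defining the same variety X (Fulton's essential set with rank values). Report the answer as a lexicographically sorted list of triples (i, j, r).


Recovering R(i,j) via the rank-extension bound from the 25 conditions:

  R[1]: 0  0  0  0  1  1  1  1  1  1  1
  R[2]: 1  1  1  1  2  2  2  2  2  2  2
  R[3]: 1  1  2  2  3  3  3  3  3  3  3
  R[4]: 1  1  2  2  3  3  3  4  4  4  4
  R[5]: 1  1  2  2  3  3  3  4  4  5  5
  R[6]: 1  1  2  2  3  3  4  5  5  6  6
  R[7]: 1  1  2  3  4  4  5  6  6  7  7
  R[8]: 1  1  2  3  4  4  5  6  6  7  8
  R[9]: 1  1  2  3  4  5  6  7  7  8  9
  R[10]: 1  2  3  4  5  6  7  8  8  9  10
  R[11]: 1  2  3  4  5  6  7  8  9  10  11

so w = (5, 1, 3, 8, 10, 7, 4, 11, 6, 2, 9).

ℓ(w)=22; the 8 essential cells (i,j,r):

[(1, 4, 0), (5, 7, 3), (5, 9, 4), (6, 4, 2), (6, 6, 3), (8, 6, 4), (8, 9, 6), (9, 2, 1)]


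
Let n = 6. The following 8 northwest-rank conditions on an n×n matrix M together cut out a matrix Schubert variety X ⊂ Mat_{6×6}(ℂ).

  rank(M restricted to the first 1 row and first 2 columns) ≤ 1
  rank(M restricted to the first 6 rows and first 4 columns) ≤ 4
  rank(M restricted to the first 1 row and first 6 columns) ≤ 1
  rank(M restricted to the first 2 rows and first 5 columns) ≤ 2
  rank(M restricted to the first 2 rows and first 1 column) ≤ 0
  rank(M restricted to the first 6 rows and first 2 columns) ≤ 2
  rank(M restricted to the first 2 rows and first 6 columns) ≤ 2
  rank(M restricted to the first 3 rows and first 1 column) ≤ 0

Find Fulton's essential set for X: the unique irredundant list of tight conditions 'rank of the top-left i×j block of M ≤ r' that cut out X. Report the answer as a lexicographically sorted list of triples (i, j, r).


Computing R[i][j] = min implied NW-rank bound (n=6, 8 conditions):

  R[1]: 0, 1, 1, 1, 1, 1
  R[2]: 0, 1, 2, 2, 2, 2
  R[3]: 0, 1, 2, 3, 3, 3
  R[4]: 1, 2, 3, 4, 4, 4
  R[5]: 1, 2, 3, 4, 5, 5
  R[6]: 1, 2, 3, 4, 5, 6

reading off 1-entries of Δ²R: w = (2, 3, 4, 1, 5, 6).

Fulton essential set (1 of the 3 Rothe cells):

[(3, 1, 0)]


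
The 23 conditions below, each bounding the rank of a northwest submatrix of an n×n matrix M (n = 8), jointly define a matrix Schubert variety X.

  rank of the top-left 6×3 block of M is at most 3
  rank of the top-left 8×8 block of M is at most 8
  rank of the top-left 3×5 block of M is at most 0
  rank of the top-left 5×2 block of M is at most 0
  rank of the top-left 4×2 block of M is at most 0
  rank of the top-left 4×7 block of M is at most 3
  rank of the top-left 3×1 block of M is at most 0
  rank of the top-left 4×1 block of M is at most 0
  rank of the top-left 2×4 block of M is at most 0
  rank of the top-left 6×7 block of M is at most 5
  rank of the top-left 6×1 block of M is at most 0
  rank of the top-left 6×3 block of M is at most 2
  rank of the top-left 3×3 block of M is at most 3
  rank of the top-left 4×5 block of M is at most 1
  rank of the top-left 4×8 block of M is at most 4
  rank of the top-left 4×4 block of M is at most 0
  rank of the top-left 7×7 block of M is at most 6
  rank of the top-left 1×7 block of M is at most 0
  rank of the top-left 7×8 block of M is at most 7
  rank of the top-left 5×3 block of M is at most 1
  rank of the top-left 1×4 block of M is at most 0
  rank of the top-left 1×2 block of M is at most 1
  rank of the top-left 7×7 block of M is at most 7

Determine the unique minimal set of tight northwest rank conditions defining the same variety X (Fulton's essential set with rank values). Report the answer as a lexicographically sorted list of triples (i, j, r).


Reconstructing r_w from the 23 given conditions:

  row 1: 0  0  0  0  0  0  0  1
  row 2: 0  0  0  0  0  1  1  2
  row 3: 0  0  0  0  0  1  2  3
  row 4: 0  0  0  0  1  2  3  4
  row 5: 0  0  1  1  2  3  4  5
  row 6: 0  1  2  2  3  4  5  6
  row 7: 1  2  3  3  4  5  6  7
  row 8: 1  2  3  4  5  6  7  8

hence w(1..8) = (8, 6, 7, 5, 3, 2, 1, 4).

Rothe diagram D(w) (24 cells), 5 SE-corners (essential conditions):

[(1, 7, 0), (3, 5, 0), (4, 4, 0), (5, 2, 0), (6, 1, 0)]


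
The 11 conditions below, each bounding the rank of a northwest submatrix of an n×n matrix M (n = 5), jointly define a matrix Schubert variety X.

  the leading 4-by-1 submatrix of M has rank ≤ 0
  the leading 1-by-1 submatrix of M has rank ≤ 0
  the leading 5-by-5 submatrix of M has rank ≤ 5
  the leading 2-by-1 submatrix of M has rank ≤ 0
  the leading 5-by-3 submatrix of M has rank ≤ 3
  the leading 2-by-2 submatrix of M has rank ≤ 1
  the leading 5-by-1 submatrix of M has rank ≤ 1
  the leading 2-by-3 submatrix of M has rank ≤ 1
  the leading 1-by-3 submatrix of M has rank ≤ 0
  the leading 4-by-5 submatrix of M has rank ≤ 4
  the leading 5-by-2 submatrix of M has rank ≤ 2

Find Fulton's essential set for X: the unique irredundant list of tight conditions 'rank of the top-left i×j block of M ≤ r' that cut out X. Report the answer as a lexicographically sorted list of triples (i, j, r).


Rank table r_w(5×5) implied by the 11 constraints:

  row 1: 0 | 0 | 0 | 1 | 1
  row 2: 0 | 1 | 1 | 2 | 2
  row 3: 0 | 1 | 2 | 3 | 3
  row 4: 0 | 1 | 2 | 3 | 4
  row 5: 1 | 2 | 3 | 4 | 5

giving w = (4, 2, 3, 5, 1) via Δ²R.

ℓ(w)=6; the 2 essential cells (i,j,r):

[(1, 3, 0), (4, 1, 0)]


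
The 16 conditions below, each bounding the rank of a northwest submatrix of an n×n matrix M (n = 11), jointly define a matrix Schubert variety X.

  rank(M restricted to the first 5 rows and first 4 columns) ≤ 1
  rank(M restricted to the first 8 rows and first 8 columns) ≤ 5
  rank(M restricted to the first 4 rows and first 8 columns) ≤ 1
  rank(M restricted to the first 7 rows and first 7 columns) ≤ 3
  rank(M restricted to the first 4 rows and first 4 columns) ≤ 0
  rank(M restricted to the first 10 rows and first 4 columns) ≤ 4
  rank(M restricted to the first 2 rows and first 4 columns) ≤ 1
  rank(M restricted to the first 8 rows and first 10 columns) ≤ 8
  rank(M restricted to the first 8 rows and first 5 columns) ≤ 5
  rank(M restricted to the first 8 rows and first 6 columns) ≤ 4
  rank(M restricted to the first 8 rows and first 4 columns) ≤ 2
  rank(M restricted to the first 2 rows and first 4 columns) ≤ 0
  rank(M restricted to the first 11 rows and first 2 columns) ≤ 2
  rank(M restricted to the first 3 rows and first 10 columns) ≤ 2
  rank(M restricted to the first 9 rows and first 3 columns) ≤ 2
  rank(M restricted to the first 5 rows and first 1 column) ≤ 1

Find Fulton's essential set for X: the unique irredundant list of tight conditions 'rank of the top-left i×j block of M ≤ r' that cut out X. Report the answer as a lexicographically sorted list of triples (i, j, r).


The tightest implied rank at each (i,j), from the 16 conditions:

  0, 0, 0, 0, 1, 1, 1, 1, 1, 1, 1
  0, 0, 0, 0, 1, 1, 1, 1, 2, 2, 2
  0, 0, 0, 0, 1, 1, 1, 1, 2, 2, 3
  0, 0, 0, 0, 1, 1, 1, 1, 2, 3, 4
  1, 1, 1, 1, 2, 2, 2, 2, 3, 4, 5
  1, 2, 2, 2, 3, 3, 3, 3, 4, 5, 6
  1, 2, 2, 2, 3, 3, 3, 4, 5, 6, 7
  1, 2, 2, 2, 3, 4, 4, 5, 6, 7, 8
  1, 2, 2, 3, 4, 5, 5, 6, 7, 8, 9
  1, 2, 3, 4, 5, 6, 6, 7, 8, 9, 10
  1, 2, 3, 4, 5, 6, 7, 8, 9, 10, 11

reading off 1-entries of Δ²R: w = (5, 9, 11, 10, 1, 2, 8, 6, 4, 3, 7).

6 SE-corners of the 33-cell Rothe diagram give Ess(w):

[(3, 10, 2), (4, 4, 0), (4, 8, 1), (7, 7, 3), (8, 4, 2), (9, 3, 2)]


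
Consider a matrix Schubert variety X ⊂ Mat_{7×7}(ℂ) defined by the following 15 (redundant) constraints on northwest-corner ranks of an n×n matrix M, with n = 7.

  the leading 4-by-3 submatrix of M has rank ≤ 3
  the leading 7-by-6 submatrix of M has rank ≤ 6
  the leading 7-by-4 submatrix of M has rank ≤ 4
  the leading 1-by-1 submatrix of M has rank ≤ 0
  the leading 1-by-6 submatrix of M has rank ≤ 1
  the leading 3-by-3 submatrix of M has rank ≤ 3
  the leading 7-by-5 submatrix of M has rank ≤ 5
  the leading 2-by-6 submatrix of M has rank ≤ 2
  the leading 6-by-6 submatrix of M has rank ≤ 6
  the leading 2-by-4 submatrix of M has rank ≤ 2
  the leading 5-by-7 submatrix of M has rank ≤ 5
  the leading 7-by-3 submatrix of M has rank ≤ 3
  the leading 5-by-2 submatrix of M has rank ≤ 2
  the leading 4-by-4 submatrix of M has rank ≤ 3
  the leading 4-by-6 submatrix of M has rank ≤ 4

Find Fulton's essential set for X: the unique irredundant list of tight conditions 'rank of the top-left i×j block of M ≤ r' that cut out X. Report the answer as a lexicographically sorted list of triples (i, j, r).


Computing R[i][j] = min implied NW-rank bound (n=7, 15 conditions):

  0  1  1  1  1  1  1
  1  2  2  2  2  2  2
  1  2  3  3  3  3  3
  1  2  3  3  4  4  4
  1  2  3  4  5  5  5
  1  2  3  4  5  6  6
  1  2  3  4  5  6  7

hence w(1..7) = (2, 1, 3, 5, 4, 6, 7).

2 SE-corners of the 2-cell Rothe diagram give Ess(w):

[(1, 1, 0), (4, 4, 3)]


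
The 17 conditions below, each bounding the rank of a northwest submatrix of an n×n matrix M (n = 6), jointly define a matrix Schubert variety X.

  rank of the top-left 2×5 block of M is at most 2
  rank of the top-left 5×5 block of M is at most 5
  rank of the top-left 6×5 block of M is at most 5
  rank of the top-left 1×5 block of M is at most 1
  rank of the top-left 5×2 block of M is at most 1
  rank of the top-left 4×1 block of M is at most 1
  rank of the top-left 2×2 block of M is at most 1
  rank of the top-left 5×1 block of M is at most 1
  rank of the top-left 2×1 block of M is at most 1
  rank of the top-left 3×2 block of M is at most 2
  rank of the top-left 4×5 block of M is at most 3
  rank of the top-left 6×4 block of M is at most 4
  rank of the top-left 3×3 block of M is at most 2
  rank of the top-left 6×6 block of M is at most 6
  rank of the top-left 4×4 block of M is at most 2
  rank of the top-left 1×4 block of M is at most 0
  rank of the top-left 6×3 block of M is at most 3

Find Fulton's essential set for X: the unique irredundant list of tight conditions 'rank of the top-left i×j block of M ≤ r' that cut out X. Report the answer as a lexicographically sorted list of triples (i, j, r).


Recovering R(i,j) via the rank-extension bound from the 17 conditions:

  R[1]: 0 | 0 | 0 | 0 | 1 | 1
  R[2]: 1 | 1 | 1 | 1 | 2 | 2
  R[3]: 1 | 1 | 2 | 2 | 3 | 3
  R[4]: 1 | 1 | 2 | 2 | 3 | 4
  R[5]: 1 | 1 | 2 | 3 | 4 | 5
  R[6]: 1 | 2 | 3 | 4 | 5 | 6

reading off 1-entries of Δ²R: w = (5, 1, 3, 6, 4, 2).

Rothe diagram D(w) (8 cells), 3 SE-corners (essential conditions):

[(1, 4, 0), (4, 4, 2), (5, 2, 1)]


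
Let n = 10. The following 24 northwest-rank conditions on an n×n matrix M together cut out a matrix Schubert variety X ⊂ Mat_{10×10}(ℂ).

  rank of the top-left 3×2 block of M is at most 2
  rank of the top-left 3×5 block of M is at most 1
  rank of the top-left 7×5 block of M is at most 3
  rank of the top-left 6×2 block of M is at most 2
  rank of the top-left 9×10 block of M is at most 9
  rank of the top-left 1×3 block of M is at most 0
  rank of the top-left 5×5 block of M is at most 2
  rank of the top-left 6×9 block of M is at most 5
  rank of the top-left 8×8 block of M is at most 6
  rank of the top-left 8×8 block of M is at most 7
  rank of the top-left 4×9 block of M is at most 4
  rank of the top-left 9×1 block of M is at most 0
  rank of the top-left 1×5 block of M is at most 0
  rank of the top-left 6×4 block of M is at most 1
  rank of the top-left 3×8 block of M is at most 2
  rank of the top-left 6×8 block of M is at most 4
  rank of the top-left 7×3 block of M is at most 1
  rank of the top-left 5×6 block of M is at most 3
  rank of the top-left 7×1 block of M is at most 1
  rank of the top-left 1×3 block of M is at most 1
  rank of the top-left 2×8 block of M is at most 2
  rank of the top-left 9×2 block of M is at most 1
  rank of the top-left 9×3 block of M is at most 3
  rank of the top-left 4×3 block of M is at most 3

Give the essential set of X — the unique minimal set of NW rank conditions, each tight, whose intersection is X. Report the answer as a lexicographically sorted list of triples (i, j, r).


Recovering R(i,j) via the rank-extension bound from the 24 conditions:

  row 1: 0, 0, 0, 0, 0, 1, 1, 1, 1, 1
  row 2: 0, 1, 1, 1, 1, 2, 2, 2, 2, 2
  row 3: 0, 1, 1, 1, 1, 2, 2, 2, 3, 3
  row 4: 0, 1, 1, 1, 2, 3, 3, 3, 4, 4
  row 5: 0, 1, 1, 1, 2, 3, 4, 4, 5, 5
  row 6: 0, 1, 1, 1, 2, 3, 4, 4, 5, 6
  row 7: 0, 1, 1, 2, 3, 4, 5, 5, 6, 7
  row 8: 0, 1, 2, 3, 4, 5, 6, 6, 7, 8
  row 9: 0, 1, 2, 3, 4, 5, 6, 7, 8, 9
  row 10: 1, 2, 3, 4, 5, 6, 7, 8, 9, 10

so w = (6, 2, 9, 5, 7, 10, 4, 3, 8, 1).

ℓ(w)=26; the 7 essential cells (i,j,r):

[(1, 5, 0), (3, 5, 1), (3, 8, 2), (6, 4, 1), (6, 8, 4), (7, 3, 1), (9, 1, 0)]


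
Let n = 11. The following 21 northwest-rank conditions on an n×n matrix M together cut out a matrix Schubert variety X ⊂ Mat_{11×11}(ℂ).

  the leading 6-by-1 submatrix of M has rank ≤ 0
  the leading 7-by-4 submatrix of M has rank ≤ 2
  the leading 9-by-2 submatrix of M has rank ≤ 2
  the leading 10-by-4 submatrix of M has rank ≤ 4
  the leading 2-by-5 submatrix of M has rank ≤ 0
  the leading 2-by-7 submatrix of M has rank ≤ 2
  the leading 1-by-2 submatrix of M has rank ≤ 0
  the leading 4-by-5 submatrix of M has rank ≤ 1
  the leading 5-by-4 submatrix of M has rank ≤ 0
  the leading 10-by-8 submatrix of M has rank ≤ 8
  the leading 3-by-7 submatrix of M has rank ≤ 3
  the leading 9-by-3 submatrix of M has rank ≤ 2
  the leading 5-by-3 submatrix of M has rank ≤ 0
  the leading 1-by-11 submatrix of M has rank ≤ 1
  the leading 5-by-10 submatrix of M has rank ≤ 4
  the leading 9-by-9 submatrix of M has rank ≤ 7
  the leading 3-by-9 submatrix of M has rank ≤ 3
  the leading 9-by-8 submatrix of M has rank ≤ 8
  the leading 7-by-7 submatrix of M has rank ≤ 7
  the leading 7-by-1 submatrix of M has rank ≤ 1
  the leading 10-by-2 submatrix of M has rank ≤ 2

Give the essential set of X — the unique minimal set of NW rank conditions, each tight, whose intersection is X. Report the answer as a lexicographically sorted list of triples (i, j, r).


Reconstructing r_w from the 21 given conditions:

  row 1: 0  0  0  0  0  1  1  1  1  1  1
  row 2: 0  0  0  0  0  1  2  2  2  2  2
  row 3: 0  0  0  0  1  2  3  3  3  3  3
  row 4: 0  0  0  0  1  2  3  4  4  4  4
  row 5: 0  0  0  0  1  2  3  4  4  4  5
  row 6: 0  1  1  1  2  3  4  5  5  5  6
  row 7: 1  2  2  2  3  4  5  6  6  6  7
  row 8: 1  2  2  3  4  5  6  7  7  7  8
  row 9: 1  2  2  3  4  5  6  7  7  8  9
  row 10: 1  2  3  4  5  6  7  8  8  9  10
  row 11: 1  2  3  4  5  6  7  8  9  10  11

second differences of R give the permutation w = (6, 7, 5, 8, 11, 2, 1, 4, 10, 3, 9).

Rothe diagram D(w) (28 cells), 6 SE-corners (essential conditions):

[(2, 5, 0), (5, 4, 0), (5, 10, 4), (6, 1, 0), (9, 3, 2), (9, 9, 7)]


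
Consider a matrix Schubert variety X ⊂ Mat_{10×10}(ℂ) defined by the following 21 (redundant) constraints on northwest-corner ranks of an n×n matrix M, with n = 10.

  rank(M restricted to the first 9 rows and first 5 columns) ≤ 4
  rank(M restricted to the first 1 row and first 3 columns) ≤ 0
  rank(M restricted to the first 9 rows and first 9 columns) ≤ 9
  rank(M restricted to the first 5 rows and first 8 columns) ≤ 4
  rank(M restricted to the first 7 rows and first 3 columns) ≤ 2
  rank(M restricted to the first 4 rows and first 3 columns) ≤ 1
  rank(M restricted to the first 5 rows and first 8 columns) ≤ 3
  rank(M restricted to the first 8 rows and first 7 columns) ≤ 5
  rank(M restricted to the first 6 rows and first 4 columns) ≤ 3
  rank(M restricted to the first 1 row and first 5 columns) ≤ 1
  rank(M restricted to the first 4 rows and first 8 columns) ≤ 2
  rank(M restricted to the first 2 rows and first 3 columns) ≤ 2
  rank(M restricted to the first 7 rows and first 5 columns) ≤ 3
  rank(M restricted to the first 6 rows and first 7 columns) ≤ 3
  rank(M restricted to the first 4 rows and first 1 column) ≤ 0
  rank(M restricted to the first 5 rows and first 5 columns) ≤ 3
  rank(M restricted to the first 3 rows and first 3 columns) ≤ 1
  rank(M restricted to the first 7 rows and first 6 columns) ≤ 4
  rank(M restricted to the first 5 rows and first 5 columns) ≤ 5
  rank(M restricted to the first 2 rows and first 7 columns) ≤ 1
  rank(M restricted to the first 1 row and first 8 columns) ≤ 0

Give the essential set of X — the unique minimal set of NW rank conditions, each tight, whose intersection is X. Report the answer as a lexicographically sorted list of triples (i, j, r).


Rank table r_w(10×10) implied by the 21 constraints:

  R[1]: 0, 0, 0, 0, 0, 0, 0, 0, 1, 1
  R[2]: 0, 1, 1, 1, 1, 1, 1, 1, 2, 2
  R[3]: 0, 1, 1, 2, 2, 2, 2, 2, 3, 3
  R[4]: 0, 1, 1, 2, 2, 2, 2, 2, 3, 4
  R[5]: 1, 2, 2, 3, 3, 3, 3, 3, 4, 5
  R[6]: 1, 2, 2, 3, 3, 3, 3, 4, 5, 6
  R[7]: 1, 2, 2, 3, 3, 4, 4, 5, 6, 7
  R[8]: 1, 2, 3, 4, 4, 5, 5, 6, 7, 8
  R[9]: 1, 2, 3, 4, 4, 5, 6, 7, 8, 9
  R[10]: 1, 2, 3, 4, 5, 6, 7, 8, 9, 10

so w = (9, 2, 4, 10, 1, 8, 6, 3, 7, 5).

8 SE-corners of the 24-cell Rothe diagram give Ess(w):

[(1, 8, 0), (4, 1, 0), (4, 3, 1), (4, 8, 2), (6, 7, 3), (7, 3, 2), (7, 5, 3), (9, 5, 4)]


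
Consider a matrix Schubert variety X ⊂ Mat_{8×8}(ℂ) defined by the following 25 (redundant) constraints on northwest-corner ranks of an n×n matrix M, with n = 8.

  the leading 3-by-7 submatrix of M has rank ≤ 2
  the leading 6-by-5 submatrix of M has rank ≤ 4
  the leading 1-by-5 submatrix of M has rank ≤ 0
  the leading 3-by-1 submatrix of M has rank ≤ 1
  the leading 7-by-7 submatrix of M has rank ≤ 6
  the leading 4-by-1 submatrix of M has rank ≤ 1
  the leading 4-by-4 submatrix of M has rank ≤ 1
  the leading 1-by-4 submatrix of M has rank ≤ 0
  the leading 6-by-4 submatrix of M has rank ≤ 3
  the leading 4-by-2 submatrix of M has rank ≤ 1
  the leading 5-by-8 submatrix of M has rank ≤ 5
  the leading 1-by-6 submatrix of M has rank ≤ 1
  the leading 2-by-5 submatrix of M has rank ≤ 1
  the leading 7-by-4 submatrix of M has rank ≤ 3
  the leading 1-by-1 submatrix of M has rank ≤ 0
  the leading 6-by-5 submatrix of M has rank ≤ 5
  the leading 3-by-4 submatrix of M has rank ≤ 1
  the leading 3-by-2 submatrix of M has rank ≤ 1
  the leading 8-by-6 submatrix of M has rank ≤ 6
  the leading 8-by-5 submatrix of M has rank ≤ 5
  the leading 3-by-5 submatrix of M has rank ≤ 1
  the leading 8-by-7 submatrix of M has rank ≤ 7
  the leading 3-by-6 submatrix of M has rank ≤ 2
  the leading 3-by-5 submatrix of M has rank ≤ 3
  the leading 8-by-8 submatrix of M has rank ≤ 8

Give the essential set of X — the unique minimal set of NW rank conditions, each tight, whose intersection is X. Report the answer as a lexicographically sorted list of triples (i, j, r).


The tightest implied rank at each (i,j), from the 25 conditions:

  row 1: 0  0  0  0  0  1  1  1
  row 2: 1  1  1  1  1  2  2  2
  row 3: 1  1  1  1  1  2  2  3
  row 4: 1  1  1  1  2  3  3  4
  row 5: 1  2  2  2  3  4  4  5
  row 6: 1  2  3  3  4  5  5  6
  row 7: 1  2  3  3  4  5  6  7
  row 8: 1  2  3  4  5  6  7  8

hence w(1..8) = (6, 1, 8, 5, 2, 3, 7, 4).

|D(w)|=14, |Ess(w)|=5:

[(1, 5, 0), (3, 5, 1), (3, 7, 2), (4, 4, 1), (7, 4, 3)]


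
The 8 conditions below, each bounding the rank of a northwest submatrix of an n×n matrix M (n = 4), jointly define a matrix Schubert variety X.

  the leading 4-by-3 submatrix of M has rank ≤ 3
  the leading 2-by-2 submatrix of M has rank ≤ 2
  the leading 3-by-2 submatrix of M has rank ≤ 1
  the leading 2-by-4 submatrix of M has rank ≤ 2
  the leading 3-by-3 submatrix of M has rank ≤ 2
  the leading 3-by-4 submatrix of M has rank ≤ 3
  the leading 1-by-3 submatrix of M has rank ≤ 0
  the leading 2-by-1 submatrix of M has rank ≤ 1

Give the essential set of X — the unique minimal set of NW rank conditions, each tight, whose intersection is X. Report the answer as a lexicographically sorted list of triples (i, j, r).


Reconstructing r_w from the 8 given conditions:

  row 1: 0 0 0 1
  row 2: 1 1 1 2
  row 3: 1 1 2 3
  row 4: 1 2 3 4

second differences of R give the permutation w = (4, 1, 3, 2).

D(w) has 4 cells with 2 SE-corners; essential set:

[(1, 3, 0), (3, 2, 1)]


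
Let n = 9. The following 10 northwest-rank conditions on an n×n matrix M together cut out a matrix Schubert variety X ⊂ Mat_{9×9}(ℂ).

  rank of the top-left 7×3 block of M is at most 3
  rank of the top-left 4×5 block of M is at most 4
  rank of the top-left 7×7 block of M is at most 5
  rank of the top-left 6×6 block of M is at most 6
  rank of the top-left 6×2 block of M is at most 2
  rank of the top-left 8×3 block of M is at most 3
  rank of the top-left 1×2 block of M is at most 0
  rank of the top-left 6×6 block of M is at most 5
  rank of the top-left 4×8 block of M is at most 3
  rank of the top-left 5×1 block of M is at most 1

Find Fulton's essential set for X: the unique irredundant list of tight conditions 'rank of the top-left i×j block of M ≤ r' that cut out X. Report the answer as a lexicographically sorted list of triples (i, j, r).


Propagating the 10 rank bounds to every northwest block:

  row 1: 0 0 1 1 1 1 1 1 1
  row 2: 1 1 2 2 2 2 2 2 2
  row 3: 1 2 3 3 3 3 3 3 3
  row 4: 1 2 3 3 3 3 3 3 4
  row 5: 1 2 3 4 4 4 4 4 5
  row 6: 1 2 3 4 5 5 5 5 6
  row 7: 1 2 3 4 5 5 5 6 7
  row 8: 1 2 3 4 5 6 6 7 8
  row 9: 1 2 3 4 5 6 7 8 9

the unique w with this rank table is (3, 1, 2, 9, 4, 5, 8, 6, 7).

D(w) has 9 cells with 3 SE-corners; essential set:

[(1, 2, 0), (4, 8, 3), (7, 7, 5)]


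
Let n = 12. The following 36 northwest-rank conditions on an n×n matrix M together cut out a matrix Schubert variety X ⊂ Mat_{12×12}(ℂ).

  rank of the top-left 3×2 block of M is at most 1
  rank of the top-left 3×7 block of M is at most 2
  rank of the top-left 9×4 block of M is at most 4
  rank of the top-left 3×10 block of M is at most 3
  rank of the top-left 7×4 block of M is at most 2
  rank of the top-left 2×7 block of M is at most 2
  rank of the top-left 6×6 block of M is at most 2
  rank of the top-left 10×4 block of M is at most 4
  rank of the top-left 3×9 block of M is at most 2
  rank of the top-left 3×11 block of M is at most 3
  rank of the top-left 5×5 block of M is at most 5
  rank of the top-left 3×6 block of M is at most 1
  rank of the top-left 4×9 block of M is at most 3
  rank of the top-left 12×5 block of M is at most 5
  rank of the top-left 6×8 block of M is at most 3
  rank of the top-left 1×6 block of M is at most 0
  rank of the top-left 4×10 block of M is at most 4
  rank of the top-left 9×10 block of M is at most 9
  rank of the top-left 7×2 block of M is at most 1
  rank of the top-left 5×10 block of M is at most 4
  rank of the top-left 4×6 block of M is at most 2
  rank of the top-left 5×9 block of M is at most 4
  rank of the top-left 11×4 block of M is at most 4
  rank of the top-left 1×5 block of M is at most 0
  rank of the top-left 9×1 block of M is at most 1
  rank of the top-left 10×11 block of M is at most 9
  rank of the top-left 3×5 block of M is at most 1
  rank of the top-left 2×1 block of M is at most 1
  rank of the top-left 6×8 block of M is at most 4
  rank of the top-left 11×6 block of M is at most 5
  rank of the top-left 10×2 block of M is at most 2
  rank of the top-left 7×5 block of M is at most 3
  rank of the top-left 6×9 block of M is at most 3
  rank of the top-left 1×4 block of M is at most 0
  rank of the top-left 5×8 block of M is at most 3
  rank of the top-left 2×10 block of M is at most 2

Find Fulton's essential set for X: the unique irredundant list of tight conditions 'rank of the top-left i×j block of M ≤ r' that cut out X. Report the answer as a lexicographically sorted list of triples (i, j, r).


Rank table r_w(12×12) implied by the 36 constraints:

  R[1]: 0  0  0  0  0  0  1  1  1  1  1  1
  R[2]: 1  1  1  1  1  1  2  2  2  2  2  2
  R[3]: 1  1  1  1  1  1  2  2  2  3  3  3
  R[4]: 1  1  2  2  2  2  3  3  3  4  4  4
  R[5]: 1  1  2  2  2  2  3  3  3  4  5  5
  R[6]: 1  1  2  2  2  2  3  3  3  4  5  6
  R[7]: 1  1  2  2  3  3  4  4  4  5  6  7
  R[8]: 1  2  3  3  4  4  5  5  5  6  7  8
  R[9]: 1  2  3  4  5  5  6  6  6  7  8  9
  R[10]: 1  2  3  4  5  5  6  7  7  8  9  10
  R[11]: 1  2  3  4  5  5  6  7  8  9  10  11
  R[12]: 1  2  3  4  5  6  7  8  9  10  11  12

second differences of R give the permutation w = (7, 1, 10, 3, 11, 12, 5, 2, 4, 8, 9, 6).

Fulton essential set (8 of the 30 Rothe cells):

[(1, 6, 0), (3, 6, 1), (3, 9, 2), (6, 6, 2), (6, 9, 3), (7, 2, 1), (7, 4, 2), (11, 6, 5)]
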